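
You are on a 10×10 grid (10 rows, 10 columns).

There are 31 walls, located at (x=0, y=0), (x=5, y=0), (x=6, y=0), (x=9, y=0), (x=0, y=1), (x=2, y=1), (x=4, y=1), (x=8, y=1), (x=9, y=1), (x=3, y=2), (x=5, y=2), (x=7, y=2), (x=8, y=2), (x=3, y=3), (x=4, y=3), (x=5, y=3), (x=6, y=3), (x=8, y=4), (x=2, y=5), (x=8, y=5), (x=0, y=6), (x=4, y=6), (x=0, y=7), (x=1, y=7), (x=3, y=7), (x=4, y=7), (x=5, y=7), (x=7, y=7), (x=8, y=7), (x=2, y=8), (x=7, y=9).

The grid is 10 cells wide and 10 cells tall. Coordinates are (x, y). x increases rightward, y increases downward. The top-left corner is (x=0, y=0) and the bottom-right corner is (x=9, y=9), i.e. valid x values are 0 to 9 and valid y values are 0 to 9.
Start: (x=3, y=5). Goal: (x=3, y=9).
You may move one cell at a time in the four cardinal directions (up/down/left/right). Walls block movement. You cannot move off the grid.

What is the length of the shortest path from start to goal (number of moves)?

BFS from (x=3, y=5) until reaching (x=3, y=9):
  Distance 0: (x=3, y=5)
  Distance 1: (x=3, y=4), (x=4, y=5), (x=3, y=6)
  Distance 2: (x=2, y=4), (x=4, y=4), (x=5, y=5), (x=2, y=6)
  Distance 3: (x=2, y=3), (x=1, y=4), (x=5, y=4), (x=6, y=5), (x=1, y=6), (x=5, y=6), (x=2, y=7)
  Distance 4: (x=2, y=2), (x=1, y=3), (x=0, y=4), (x=6, y=4), (x=1, y=5), (x=7, y=5), (x=6, y=6)
  Distance 5: (x=1, y=2), (x=0, y=3), (x=7, y=4), (x=0, y=5), (x=7, y=6), (x=6, y=7)
  Distance 6: (x=1, y=1), (x=0, y=2), (x=7, y=3), (x=8, y=6), (x=6, y=8)
  Distance 7: (x=1, y=0), (x=8, y=3), (x=9, y=6), (x=5, y=8), (x=7, y=8), (x=6, y=9)
  Distance 8: (x=2, y=0), (x=9, y=3), (x=9, y=5), (x=9, y=7), (x=4, y=8), (x=8, y=8), (x=5, y=9)
  Distance 9: (x=3, y=0), (x=9, y=2), (x=9, y=4), (x=3, y=8), (x=9, y=8), (x=4, y=9), (x=8, y=9)
  Distance 10: (x=4, y=0), (x=3, y=1), (x=3, y=9), (x=9, y=9)  <- goal reached here
One shortest path (10 moves): (x=3, y=5) -> (x=4, y=5) -> (x=5, y=5) -> (x=6, y=5) -> (x=6, y=6) -> (x=6, y=7) -> (x=6, y=8) -> (x=5, y=8) -> (x=4, y=8) -> (x=3, y=8) -> (x=3, y=9)

Answer: Shortest path length: 10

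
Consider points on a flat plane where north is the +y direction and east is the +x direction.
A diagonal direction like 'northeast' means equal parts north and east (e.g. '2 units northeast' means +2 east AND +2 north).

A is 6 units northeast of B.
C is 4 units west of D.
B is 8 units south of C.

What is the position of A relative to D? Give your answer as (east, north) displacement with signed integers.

Answer: A is at (east=2, north=-2) relative to D.

Derivation:
Place D at the origin (east=0, north=0).
  C is 4 units west of D: delta (east=-4, north=+0); C at (east=-4, north=0).
  B is 8 units south of C: delta (east=+0, north=-8); B at (east=-4, north=-8).
  A is 6 units northeast of B: delta (east=+6, north=+6); A at (east=2, north=-2).
Therefore A relative to D: (east=2, north=-2).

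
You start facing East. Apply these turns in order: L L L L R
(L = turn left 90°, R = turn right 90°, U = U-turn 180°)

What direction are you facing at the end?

Start: East
  L (left (90° counter-clockwise)) -> North
  L (left (90° counter-clockwise)) -> West
  L (left (90° counter-clockwise)) -> South
  L (left (90° counter-clockwise)) -> East
  R (right (90° clockwise)) -> South
Final: South

Answer: Final heading: South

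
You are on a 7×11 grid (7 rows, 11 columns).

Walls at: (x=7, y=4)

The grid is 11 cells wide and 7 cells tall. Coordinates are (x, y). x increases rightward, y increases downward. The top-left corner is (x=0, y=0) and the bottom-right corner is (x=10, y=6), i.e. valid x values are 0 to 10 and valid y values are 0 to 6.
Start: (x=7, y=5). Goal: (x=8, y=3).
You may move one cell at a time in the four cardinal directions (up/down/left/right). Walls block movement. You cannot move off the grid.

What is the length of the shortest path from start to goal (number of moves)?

BFS from (x=7, y=5) until reaching (x=8, y=3):
  Distance 0: (x=7, y=5)
  Distance 1: (x=6, y=5), (x=8, y=5), (x=7, y=6)
  Distance 2: (x=6, y=4), (x=8, y=4), (x=5, y=5), (x=9, y=5), (x=6, y=6), (x=8, y=6)
  Distance 3: (x=6, y=3), (x=8, y=3), (x=5, y=4), (x=9, y=4), (x=4, y=5), (x=10, y=5), (x=5, y=6), (x=9, y=6)  <- goal reached here
One shortest path (3 moves): (x=7, y=5) -> (x=8, y=5) -> (x=8, y=4) -> (x=8, y=3)

Answer: Shortest path length: 3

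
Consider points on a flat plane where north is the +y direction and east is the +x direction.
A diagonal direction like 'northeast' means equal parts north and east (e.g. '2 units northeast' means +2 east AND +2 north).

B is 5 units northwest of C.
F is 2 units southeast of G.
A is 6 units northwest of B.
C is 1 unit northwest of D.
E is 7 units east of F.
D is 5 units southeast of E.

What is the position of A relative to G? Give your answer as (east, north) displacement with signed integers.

Place G at the origin (east=0, north=0).
  F is 2 units southeast of G: delta (east=+2, north=-2); F at (east=2, north=-2).
  E is 7 units east of F: delta (east=+7, north=+0); E at (east=9, north=-2).
  D is 5 units southeast of E: delta (east=+5, north=-5); D at (east=14, north=-7).
  C is 1 unit northwest of D: delta (east=-1, north=+1); C at (east=13, north=-6).
  B is 5 units northwest of C: delta (east=-5, north=+5); B at (east=8, north=-1).
  A is 6 units northwest of B: delta (east=-6, north=+6); A at (east=2, north=5).
Therefore A relative to G: (east=2, north=5).

Answer: A is at (east=2, north=5) relative to G.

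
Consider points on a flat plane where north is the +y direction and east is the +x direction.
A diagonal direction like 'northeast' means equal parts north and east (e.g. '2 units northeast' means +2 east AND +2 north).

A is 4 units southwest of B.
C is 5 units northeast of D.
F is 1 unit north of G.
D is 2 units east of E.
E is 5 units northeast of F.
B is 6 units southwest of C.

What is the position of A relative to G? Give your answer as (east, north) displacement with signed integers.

Place G at the origin (east=0, north=0).
  F is 1 unit north of G: delta (east=+0, north=+1); F at (east=0, north=1).
  E is 5 units northeast of F: delta (east=+5, north=+5); E at (east=5, north=6).
  D is 2 units east of E: delta (east=+2, north=+0); D at (east=7, north=6).
  C is 5 units northeast of D: delta (east=+5, north=+5); C at (east=12, north=11).
  B is 6 units southwest of C: delta (east=-6, north=-6); B at (east=6, north=5).
  A is 4 units southwest of B: delta (east=-4, north=-4); A at (east=2, north=1).
Therefore A relative to G: (east=2, north=1).

Answer: A is at (east=2, north=1) relative to G.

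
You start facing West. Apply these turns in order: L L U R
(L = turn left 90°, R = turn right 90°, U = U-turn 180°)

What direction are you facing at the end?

Start: West
  L (left (90° counter-clockwise)) -> South
  L (left (90° counter-clockwise)) -> East
  U (U-turn (180°)) -> West
  R (right (90° clockwise)) -> North
Final: North

Answer: Final heading: North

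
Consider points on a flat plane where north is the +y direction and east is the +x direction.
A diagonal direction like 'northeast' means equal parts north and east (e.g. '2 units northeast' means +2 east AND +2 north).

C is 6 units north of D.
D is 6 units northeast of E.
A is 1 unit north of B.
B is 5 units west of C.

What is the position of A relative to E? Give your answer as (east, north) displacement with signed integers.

Answer: A is at (east=1, north=13) relative to E.

Derivation:
Place E at the origin (east=0, north=0).
  D is 6 units northeast of E: delta (east=+6, north=+6); D at (east=6, north=6).
  C is 6 units north of D: delta (east=+0, north=+6); C at (east=6, north=12).
  B is 5 units west of C: delta (east=-5, north=+0); B at (east=1, north=12).
  A is 1 unit north of B: delta (east=+0, north=+1); A at (east=1, north=13).
Therefore A relative to E: (east=1, north=13).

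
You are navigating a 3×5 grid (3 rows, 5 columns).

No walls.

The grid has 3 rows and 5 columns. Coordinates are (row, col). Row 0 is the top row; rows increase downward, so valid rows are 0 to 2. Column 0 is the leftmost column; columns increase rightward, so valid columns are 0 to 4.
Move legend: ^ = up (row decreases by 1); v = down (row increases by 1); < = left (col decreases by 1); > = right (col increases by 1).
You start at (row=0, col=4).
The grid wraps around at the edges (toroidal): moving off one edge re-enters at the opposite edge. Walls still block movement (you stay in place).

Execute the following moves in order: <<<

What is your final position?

Start: (row=0, col=4)
  < (left): (row=0, col=4) -> (row=0, col=3)
  < (left): (row=0, col=3) -> (row=0, col=2)
  < (left): (row=0, col=2) -> (row=0, col=1)
Final: (row=0, col=1)

Answer: Final position: (row=0, col=1)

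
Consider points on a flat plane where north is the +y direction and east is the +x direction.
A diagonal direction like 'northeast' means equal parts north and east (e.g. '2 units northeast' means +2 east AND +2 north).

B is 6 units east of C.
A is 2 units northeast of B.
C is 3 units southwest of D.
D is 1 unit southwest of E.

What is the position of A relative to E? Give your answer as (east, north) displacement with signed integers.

Place E at the origin (east=0, north=0).
  D is 1 unit southwest of E: delta (east=-1, north=-1); D at (east=-1, north=-1).
  C is 3 units southwest of D: delta (east=-3, north=-3); C at (east=-4, north=-4).
  B is 6 units east of C: delta (east=+6, north=+0); B at (east=2, north=-4).
  A is 2 units northeast of B: delta (east=+2, north=+2); A at (east=4, north=-2).
Therefore A relative to E: (east=4, north=-2).

Answer: A is at (east=4, north=-2) relative to E.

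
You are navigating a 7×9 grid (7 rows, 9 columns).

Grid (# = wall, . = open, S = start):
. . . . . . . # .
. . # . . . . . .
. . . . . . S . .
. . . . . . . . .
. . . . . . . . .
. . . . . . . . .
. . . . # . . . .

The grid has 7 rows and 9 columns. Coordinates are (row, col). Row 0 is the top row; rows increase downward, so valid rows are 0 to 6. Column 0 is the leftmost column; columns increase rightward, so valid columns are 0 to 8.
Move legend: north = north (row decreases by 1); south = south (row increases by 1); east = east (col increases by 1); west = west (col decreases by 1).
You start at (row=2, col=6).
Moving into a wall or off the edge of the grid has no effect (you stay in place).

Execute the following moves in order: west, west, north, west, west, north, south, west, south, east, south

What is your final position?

Start: (row=2, col=6)
  west (west): (row=2, col=6) -> (row=2, col=5)
  west (west): (row=2, col=5) -> (row=2, col=4)
  north (north): (row=2, col=4) -> (row=1, col=4)
  west (west): (row=1, col=4) -> (row=1, col=3)
  west (west): blocked, stay at (row=1, col=3)
  north (north): (row=1, col=3) -> (row=0, col=3)
  south (south): (row=0, col=3) -> (row=1, col=3)
  west (west): blocked, stay at (row=1, col=3)
  south (south): (row=1, col=3) -> (row=2, col=3)
  east (east): (row=2, col=3) -> (row=2, col=4)
  south (south): (row=2, col=4) -> (row=3, col=4)
Final: (row=3, col=4)

Answer: Final position: (row=3, col=4)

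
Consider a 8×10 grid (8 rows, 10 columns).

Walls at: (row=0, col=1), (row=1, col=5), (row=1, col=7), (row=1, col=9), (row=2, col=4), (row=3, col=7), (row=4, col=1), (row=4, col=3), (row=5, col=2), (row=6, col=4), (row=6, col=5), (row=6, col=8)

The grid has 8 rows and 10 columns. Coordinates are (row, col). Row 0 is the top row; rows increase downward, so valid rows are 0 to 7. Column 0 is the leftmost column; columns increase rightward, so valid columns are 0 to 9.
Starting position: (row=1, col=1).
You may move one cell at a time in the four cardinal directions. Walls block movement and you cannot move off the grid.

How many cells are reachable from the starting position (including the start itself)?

BFS flood-fill from (row=1, col=1):
  Distance 0: (row=1, col=1)
  Distance 1: (row=1, col=0), (row=1, col=2), (row=2, col=1)
  Distance 2: (row=0, col=0), (row=0, col=2), (row=1, col=3), (row=2, col=0), (row=2, col=2), (row=3, col=1)
  Distance 3: (row=0, col=3), (row=1, col=4), (row=2, col=3), (row=3, col=0), (row=3, col=2)
  Distance 4: (row=0, col=4), (row=3, col=3), (row=4, col=0), (row=4, col=2)
  Distance 5: (row=0, col=5), (row=3, col=4), (row=5, col=0)
  Distance 6: (row=0, col=6), (row=3, col=5), (row=4, col=4), (row=5, col=1), (row=6, col=0)
  Distance 7: (row=0, col=7), (row=1, col=6), (row=2, col=5), (row=3, col=6), (row=4, col=5), (row=5, col=4), (row=6, col=1), (row=7, col=0)
  Distance 8: (row=0, col=8), (row=2, col=6), (row=4, col=6), (row=5, col=3), (row=5, col=5), (row=6, col=2), (row=7, col=1)
  Distance 9: (row=0, col=9), (row=1, col=8), (row=2, col=7), (row=4, col=7), (row=5, col=6), (row=6, col=3), (row=7, col=2)
  Distance 10: (row=2, col=8), (row=4, col=8), (row=5, col=7), (row=6, col=6), (row=7, col=3)
  Distance 11: (row=2, col=9), (row=3, col=8), (row=4, col=9), (row=5, col=8), (row=6, col=7), (row=7, col=4), (row=7, col=6)
  Distance 12: (row=3, col=9), (row=5, col=9), (row=7, col=5), (row=7, col=7)
  Distance 13: (row=6, col=9), (row=7, col=8)
  Distance 14: (row=7, col=9)
Total reachable: 68 (grid has 68 open cells total)

Answer: Reachable cells: 68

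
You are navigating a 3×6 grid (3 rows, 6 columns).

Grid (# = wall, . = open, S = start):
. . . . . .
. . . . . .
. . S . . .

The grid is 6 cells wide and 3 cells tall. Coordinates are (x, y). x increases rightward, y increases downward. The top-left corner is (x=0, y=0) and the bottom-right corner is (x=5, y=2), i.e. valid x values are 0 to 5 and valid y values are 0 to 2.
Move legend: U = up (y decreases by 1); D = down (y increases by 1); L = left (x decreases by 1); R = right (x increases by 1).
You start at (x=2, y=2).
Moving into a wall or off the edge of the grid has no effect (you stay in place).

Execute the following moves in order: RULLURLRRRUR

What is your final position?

Start: (x=2, y=2)
  R (right): (x=2, y=2) -> (x=3, y=2)
  U (up): (x=3, y=2) -> (x=3, y=1)
  L (left): (x=3, y=1) -> (x=2, y=1)
  L (left): (x=2, y=1) -> (x=1, y=1)
  U (up): (x=1, y=1) -> (x=1, y=0)
  R (right): (x=1, y=0) -> (x=2, y=0)
  L (left): (x=2, y=0) -> (x=1, y=0)
  R (right): (x=1, y=0) -> (x=2, y=0)
  R (right): (x=2, y=0) -> (x=3, y=0)
  R (right): (x=3, y=0) -> (x=4, y=0)
  U (up): blocked, stay at (x=4, y=0)
  R (right): (x=4, y=0) -> (x=5, y=0)
Final: (x=5, y=0)

Answer: Final position: (x=5, y=0)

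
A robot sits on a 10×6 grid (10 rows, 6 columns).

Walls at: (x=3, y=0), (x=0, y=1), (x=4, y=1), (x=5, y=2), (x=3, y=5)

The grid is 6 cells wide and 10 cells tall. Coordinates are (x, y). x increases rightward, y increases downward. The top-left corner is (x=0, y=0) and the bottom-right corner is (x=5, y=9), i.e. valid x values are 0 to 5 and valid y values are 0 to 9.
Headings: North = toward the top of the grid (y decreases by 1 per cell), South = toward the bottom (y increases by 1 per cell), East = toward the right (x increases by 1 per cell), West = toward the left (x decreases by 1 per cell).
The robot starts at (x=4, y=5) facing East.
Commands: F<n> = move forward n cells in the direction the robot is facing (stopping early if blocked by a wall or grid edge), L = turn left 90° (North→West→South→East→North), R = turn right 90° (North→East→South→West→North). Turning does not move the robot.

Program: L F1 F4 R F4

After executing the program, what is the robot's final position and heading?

Start: (x=4, y=5), facing East
  L: turn left, now facing North
  F1: move forward 1, now at (x=4, y=4)
  F4: move forward 2/4 (blocked), now at (x=4, y=2)
  R: turn right, now facing East
  F4: move forward 0/4 (blocked), now at (x=4, y=2)
Final: (x=4, y=2), facing East

Answer: Final position: (x=4, y=2), facing East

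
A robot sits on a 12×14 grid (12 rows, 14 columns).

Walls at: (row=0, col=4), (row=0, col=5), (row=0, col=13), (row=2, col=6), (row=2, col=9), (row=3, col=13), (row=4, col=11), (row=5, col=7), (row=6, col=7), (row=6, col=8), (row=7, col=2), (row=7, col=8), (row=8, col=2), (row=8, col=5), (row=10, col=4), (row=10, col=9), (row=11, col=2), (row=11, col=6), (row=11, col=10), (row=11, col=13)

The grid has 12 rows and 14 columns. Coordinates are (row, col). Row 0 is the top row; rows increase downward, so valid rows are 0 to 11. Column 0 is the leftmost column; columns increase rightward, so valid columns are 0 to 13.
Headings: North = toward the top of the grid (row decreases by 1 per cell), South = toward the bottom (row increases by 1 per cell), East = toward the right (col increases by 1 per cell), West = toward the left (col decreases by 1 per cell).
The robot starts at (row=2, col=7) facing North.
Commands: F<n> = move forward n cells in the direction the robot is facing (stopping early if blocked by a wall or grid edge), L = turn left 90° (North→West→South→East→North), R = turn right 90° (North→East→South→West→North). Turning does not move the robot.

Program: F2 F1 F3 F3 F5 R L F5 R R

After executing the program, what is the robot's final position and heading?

Answer: Final position: (row=0, col=7), facing South

Derivation:
Start: (row=2, col=7), facing North
  F2: move forward 2, now at (row=0, col=7)
  F1: move forward 0/1 (blocked), now at (row=0, col=7)
  F3: move forward 0/3 (blocked), now at (row=0, col=7)
  F3: move forward 0/3 (blocked), now at (row=0, col=7)
  F5: move forward 0/5 (blocked), now at (row=0, col=7)
  R: turn right, now facing East
  L: turn left, now facing North
  F5: move forward 0/5 (blocked), now at (row=0, col=7)
  R: turn right, now facing East
  R: turn right, now facing South
Final: (row=0, col=7), facing South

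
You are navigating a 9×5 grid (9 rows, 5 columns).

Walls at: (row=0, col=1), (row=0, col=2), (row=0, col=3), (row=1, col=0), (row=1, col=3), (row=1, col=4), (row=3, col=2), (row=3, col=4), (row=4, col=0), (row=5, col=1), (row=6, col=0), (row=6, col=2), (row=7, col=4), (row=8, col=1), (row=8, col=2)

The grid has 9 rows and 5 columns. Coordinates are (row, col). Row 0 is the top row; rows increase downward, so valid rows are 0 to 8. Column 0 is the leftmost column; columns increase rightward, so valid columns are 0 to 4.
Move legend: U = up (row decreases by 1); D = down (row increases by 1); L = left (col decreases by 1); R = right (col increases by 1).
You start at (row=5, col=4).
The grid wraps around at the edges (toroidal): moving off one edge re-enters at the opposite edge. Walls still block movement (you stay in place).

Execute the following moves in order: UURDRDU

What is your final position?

Start: (row=5, col=4)
  U (up): (row=5, col=4) -> (row=4, col=4)
  U (up): blocked, stay at (row=4, col=4)
  R (right): blocked, stay at (row=4, col=4)
  D (down): (row=4, col=4) -> (row=5, col=4)
  R (right): (row=5, col=4) -> (row=5, col=0)
  D (down): blocked, stay at (row=5, col=0)
  U (up): blocked, stay at (row=5, col=0)
Final: (row=5, col=0)

Answer: Final position: (row=5, col=0)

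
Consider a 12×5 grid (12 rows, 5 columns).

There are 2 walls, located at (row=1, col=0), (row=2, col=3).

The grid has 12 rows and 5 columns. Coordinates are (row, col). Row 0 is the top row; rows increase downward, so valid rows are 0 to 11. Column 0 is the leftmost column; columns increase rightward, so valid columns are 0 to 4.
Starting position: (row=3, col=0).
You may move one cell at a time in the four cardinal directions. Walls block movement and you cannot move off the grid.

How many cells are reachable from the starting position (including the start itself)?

BFS flood-fill from (row=3, col=0):
  Distance 0: (row=3, col=0)
  Distance 1: (row=2, col=0), (row=3, col=1), (row=4, col=0)
  Distance 2: (row=2, col=1), (row=3, col=2), (row=4, col=1), (row=5, col=0)
  Distance 3: (row=1, col=1), (row=2, col=2), (row=3, col=3), (row=4, col=2), (row=5, col=1), (row=6, col=0)
  Distance 4: (row=0, col=1), (row=1, col=2), (row=3, col=4), (row=4, col=3), (row=5, col=2), (row=6, col=1), (row=7, col=0)
  Distance 5: (row=0, col=0), (row=0, col=2), (row=1, col=3), (row=2, col=4), (row=4, col=4), (row=5, col=3), (row=6, col=2), (row=7, col=1), (row=8, col=0)
  Distance 6: (row=0, col=3), (row=1, col=4), (row=5, col=4), (row=6, col=3), (row=7, col=2), (row=8, col=1), (row=9, col=0)
  Distance 7: (row=0, col=4), (row=6, col=4), (row=7, col=3), (row=8, col=2), (row=9, col=1), (row=10, col=0)
  Distance 8: (row=7, col=4), (row=8, col=3), (row=9, col=2), (row=10, col=1), (row=11, col=0)
  Distance 9: (row=8, col=4), (row=9, col=3), (row=10, col=2), (row=11, col=1)
  Distance 10: (row=9, col=4), (row=10, col=3), (row=11, col=2)
  Distance 11: (row=10, col=4), (row=11, col=3)
  Distance 12: (row=11, col=4)
Total reachable: 58 (grid has 58 open cells total)

Answer: Reachable cells: 58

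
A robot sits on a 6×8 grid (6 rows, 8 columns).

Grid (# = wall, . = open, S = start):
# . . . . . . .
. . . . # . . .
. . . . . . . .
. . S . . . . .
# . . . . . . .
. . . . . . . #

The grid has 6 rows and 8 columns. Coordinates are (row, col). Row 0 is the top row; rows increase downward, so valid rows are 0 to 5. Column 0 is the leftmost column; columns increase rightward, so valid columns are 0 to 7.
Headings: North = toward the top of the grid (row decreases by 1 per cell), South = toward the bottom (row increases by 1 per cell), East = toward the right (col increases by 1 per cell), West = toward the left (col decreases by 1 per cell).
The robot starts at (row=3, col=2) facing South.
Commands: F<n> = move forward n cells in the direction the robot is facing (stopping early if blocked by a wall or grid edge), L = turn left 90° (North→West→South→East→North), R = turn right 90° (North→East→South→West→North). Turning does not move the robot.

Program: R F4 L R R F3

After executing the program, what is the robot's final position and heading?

Answer: Final position: (row=1, col=0), facing North

Derivation:
Start: (row=3, col=2), facing South
  R: turn right, now facing West
  F4: move forward 2/4 (blocked), now at (row=3, col=0)
  L: turn left, now facing South
  R: turn right, now facing West
  R: turn right, now facing North
  F3: move forward 2/3 (blocked), now at (row=1, col=0)
Final: (row=1, col=0), facing North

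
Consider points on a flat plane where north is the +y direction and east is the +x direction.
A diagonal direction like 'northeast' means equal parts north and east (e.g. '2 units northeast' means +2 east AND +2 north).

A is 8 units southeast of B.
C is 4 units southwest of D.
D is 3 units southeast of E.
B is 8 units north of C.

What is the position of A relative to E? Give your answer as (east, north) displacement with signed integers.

Place E at the origin (east=0, north=0).
  D is 3 units southeast of E: delta (east=+3, north=-3); D at (east=3, north=-3).
  C is 4 units southwest of D: delta (east=-4, north=-4); C at (east=-1, north=-7).
  B is 8 units north of C: delta (east=+0, north=+8); B at (east=-1, north=1).
  A is 8 units southeast of B: delta (east=+8, north=-8); A at (east=7, north=-7).
Therefore A relative to E: (east=7, north=-7).

Answer: A is at (east=7, north=-7) relative to E.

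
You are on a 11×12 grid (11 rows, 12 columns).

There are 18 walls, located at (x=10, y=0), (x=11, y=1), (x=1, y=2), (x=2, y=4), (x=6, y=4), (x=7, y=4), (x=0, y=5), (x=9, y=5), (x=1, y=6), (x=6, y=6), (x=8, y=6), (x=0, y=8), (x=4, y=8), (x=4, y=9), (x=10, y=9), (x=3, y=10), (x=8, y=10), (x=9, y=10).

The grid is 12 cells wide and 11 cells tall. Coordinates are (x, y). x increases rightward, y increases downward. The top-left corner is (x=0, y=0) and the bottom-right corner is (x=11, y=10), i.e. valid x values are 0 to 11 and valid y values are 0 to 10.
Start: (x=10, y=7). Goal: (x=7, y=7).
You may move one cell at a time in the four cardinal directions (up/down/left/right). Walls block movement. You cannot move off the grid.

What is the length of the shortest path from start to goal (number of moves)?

BFS from (x=10, y=7) until reaching (x=7, y=7):
  Distance 0: (x=10, y=7)
  Distance 1: (x=10, y=6), (x=9, y=7), (x=11, y=7), (x=10, y=8)
  Distance 2: (x=10, y=5), (x=9, y=6), (x=11, y=6), (x=8, y=7), (x=9, y=8), (x=11, y=8)
  Distance 3: (x=10, y=4), (x=11, y=5), (x=7, y=7), (x=8, y=8), (x=9, y=9), (x=11, y=9)  <- goal reached here
One shortest path (3 moves): (x=10, y=7) -> (x=9, y=7) -> (x=8, y=7) -> (x=7, y=7)

Answer: Shortest path length: 3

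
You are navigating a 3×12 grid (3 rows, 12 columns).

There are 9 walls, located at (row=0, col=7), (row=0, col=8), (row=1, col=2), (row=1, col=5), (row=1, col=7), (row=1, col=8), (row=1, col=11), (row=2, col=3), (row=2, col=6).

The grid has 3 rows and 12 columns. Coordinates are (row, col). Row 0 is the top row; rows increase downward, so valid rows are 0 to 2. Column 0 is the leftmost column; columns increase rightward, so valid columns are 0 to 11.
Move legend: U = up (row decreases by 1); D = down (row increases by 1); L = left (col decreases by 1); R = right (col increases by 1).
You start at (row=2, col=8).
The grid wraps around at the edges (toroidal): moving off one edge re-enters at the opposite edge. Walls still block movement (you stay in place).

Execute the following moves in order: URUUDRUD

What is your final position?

Answer: Final position: (row=1, col=10)

Derivation:
Start: (row=2, col=8)
  U (up): blocked, stay at (row=2, col=8)
  R (right): (row=2, col=8) -> (row=2, col=9)
  U (up): (row=2, col=9) -> (row=1, col=9)
  U (up): (row=1, col=9) -> (row=0, col=9)
  D (down): (row=0, col=9) -> (row=1, col=9)
  R (right): (row=1, col=9) -> (row=1, col=10)
  U (up): (row=1, col=10) -> (row=0, col=10)
  D (down): (row=0, col=10) -> (row=1, col=10)
Final: (row=1, col=10)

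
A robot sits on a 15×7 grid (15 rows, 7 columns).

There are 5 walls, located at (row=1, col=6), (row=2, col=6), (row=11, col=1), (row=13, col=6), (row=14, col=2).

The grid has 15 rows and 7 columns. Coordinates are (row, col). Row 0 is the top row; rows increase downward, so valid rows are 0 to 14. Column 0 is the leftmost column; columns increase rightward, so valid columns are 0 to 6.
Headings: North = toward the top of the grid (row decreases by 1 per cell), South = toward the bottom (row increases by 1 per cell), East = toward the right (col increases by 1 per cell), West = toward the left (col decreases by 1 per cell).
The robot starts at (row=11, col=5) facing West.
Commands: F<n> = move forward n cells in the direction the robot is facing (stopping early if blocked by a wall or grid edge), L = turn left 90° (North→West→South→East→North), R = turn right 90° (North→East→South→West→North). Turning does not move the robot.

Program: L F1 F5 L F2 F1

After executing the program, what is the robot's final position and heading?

Answer: Final position: (row=14, col=6), facing East

Derivation:
Start: (row=11, col=5), facing West
  L: turn left, now facing South
  F1: move forward 1, now at (row=12, col=5)
  F5: move forward 2/5 (blocked), now at (row=14, col=5)
  L: turn left, now facing East
  F2: move forward 1/2 (blocked), now at (row=14, col=6)
  F1: move forward 0/1 (blocked), now at (row=14, col=6)
Final: (row=14, col=6), facing East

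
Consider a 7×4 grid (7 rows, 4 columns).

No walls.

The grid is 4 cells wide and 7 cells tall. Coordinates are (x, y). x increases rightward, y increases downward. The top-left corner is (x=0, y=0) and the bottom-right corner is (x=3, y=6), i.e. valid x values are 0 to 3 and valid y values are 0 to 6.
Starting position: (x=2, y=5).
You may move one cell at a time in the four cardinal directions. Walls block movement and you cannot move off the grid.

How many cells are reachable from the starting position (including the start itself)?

Answer: Reachable cells: 28

Derivation:
BFS flood-fill from (x=2, y=5):
  Distance 0: (x=2, y=5)
  Distance 1: (x=2, y=4), (x=1, y=5), (x=3, y=5), (x=2, y=6)
  Distance 2: (x=2, y=3), (x=1, y=4), (x=3, y=4), (x=0, y=5), (x=1, y=6), (x=3, y=6)
  Distance 3: (x=2, y=2), (x=1, y=3), (x=3, y=3), (x=0, y=4), (x=0, y=6)
  Distance 4: (x=2, y=1), (x=1, y=2), (x=3, y=2), (x=0, y=3)
  Distance 5: (x=2, y=0), (x=1, y=1), (x=3, y=1), (x=0, y=2)
  Distance 6: (x=1, y=0), (x=3, y=0), (x=0, y=1)
  Distance 7: (x=0, y=0)
Total reachable: 28 (grid has 28 open cells total)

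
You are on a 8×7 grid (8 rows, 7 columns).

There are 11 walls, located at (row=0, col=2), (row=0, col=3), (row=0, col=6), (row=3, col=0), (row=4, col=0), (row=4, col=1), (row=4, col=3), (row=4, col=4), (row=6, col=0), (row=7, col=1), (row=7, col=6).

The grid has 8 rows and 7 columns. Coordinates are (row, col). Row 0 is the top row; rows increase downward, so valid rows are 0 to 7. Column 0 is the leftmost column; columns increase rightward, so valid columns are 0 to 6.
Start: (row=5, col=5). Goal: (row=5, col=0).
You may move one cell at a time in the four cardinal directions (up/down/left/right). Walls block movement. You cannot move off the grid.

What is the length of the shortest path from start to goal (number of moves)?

Answer: Shortest path length: 5

Derivation:
BFS from (row=5, col=5) until reaching (row=5, col=0):
  Distance 0: (row=5, col=5)
  Distance 1: (row=4, col=5), (row=5, col=4), (row=5, col=6), (row=6, col=5)
  Distance 2: (row=3, col=5), (row=4, col=6), (row=5, col=3), (row=6, col=4), (row=6, col=6), (row=7, col=5)
  Distance 3: (row=2, col=5), (row=3, col=4), (row=3, col=6), (row=5, col=2), (row=6, col=3), (row=7, col=4)
  Distance 4: (row=1, col=5), (row=2, col=4), (row=2, col=6), (row=3, col=3), (row=4, col=2), (row=5, col=1), (row=6, col=2), (row=7, col=3)
  Distance 5: (row=0, col=5), (row=1, col=4), (row=1, col=6), (row=2, col=3), (row=3, col=2), (row=5, col=0), (row=6, col=1), (row=7, col=2)  <- goal reached here
One shortest path (5 moves): (row=5, col=5) -> (row=5, col=4) -> (row=5, col=3) -> (row=5, col=2) -> (row=5, col=1) -> (row=5, col=0)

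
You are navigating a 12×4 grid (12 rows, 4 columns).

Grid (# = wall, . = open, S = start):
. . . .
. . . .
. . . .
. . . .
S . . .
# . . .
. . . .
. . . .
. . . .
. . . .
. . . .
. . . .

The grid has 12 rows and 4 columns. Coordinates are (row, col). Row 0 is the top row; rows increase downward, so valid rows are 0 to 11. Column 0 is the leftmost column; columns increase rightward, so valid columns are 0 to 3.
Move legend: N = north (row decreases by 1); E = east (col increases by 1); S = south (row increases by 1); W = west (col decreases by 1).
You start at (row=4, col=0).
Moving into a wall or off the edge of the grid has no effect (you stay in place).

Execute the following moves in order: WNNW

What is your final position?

Start: (row=4, col=0)
  W (west): blocked, stay at (row=4, col=0)
  N (north): (row=4, col=0) -> (row=3, col=0)
  N (north): (row=3, col=0) -> (row=2, col=0)
  W (west): blocked, stay at (row=2, col=0)
Final: (row=2, col=0)

Answer: Final position: (row=2, col=0)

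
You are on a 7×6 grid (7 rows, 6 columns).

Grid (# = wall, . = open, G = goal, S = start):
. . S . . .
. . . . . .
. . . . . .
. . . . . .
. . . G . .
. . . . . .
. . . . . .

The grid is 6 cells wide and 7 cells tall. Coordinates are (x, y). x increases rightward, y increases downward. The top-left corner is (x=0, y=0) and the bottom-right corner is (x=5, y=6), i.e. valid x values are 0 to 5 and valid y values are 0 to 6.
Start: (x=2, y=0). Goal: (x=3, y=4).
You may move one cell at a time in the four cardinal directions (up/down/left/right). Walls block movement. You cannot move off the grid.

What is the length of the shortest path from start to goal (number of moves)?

Answer: Shortest path length: 5

Derivation:
BFS from (x=2, y=0) until reaching (x=3, y=4):
  Distance 0: (x=2, y=0)
  Distance 1: (x=1, y=0), (x=3, y=0), (x=2, y=1)
  Distance 2: (x=0, y=0), (x=4, y=0), (x=1, y=1), (x=3, y=1), (x=2, y=2)
  Distance 3: (x=5, y=0), (x=0, y=1), (x=4, y=1), (x=1, y=2), (x=3, y=2), (x=2, y=3)
  Distance 4: (x=5, y=1), (x=0, y=2), (x=4, y=2), (x=1, y=3), (x=3, y=3), (x=2, y=4)
  Distance 5: (x=5, y=2), (x=0, y=3), (x=4, y=3), (x=1, y=4), (x=3, y=4), (x=2, y=5)  <- goal reached here
One shortest path (5 moves): (x=2, y=0) -> (x=3, y=0) -> (x=3, y=1) -> (x=3, y=2) -> (x=3, y=3) -> (x=3, y=4)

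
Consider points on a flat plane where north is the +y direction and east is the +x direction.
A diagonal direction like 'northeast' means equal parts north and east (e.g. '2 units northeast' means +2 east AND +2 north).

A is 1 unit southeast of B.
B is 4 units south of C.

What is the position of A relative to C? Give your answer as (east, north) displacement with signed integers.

Place C at the origin (east=0, north=0).
  B is 4 units south of C: delta (east=+0, north=-4); B at (east=0, north=-4).
  A is 1 unit southeast of B: delta (east=+1, north=-1); A at (east=1, north=-5).
Therefore A relative to C: (east=1, north=-5).

Answer: A is at (east=1, north=-5) relative to C.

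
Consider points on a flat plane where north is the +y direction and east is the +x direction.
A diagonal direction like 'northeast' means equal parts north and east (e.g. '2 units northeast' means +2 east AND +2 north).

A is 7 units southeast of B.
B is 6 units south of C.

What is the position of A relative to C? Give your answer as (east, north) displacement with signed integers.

Answer: A is at (east=7, north=-13) relative to C.

Derivation:
Place C at the origin (east=0, north=0).
  B is 6 units south of C: delta (east=+0, north=-6); B at (east=0, north=-6).
  A is 7 units southeast of B: delta (east=+7, north=-7); A at (east=7, north=-13).
Therefore A relative to C: (east=7, north=-13).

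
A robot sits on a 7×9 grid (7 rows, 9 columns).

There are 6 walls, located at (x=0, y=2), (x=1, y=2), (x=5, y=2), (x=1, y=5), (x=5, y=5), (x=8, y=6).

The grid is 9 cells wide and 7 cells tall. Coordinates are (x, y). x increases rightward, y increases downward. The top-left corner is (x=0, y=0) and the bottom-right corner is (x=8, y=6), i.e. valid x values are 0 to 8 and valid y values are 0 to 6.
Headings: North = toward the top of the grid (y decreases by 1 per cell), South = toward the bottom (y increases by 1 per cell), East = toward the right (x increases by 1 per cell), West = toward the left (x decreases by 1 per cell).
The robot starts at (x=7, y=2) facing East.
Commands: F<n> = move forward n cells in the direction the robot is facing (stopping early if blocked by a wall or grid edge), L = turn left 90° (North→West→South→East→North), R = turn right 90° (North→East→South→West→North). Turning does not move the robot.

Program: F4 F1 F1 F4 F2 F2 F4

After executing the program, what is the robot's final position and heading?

Start: (x=7, y=2), facing East
  F4: move forward 1/4 (blocked), now at (x=8, y=2)
  F1: move forward 0/1 (blocked), now at (x=8, y=2)
  F1: move forward 0/1 (blocked), now at (x=8, y=2)
  F4: move forward 0/4 (blocked), now at (x=8, y=2)
  F2: move forward 0/2 (blocked), now at (x=8, y=2)
  F2: move forward 0/2 (blocked), now at (x=8, y=2)
  F4: move forward 0/4 (blocked), now at (x=8, y=2)
Final: (x=8, y=2), facing East

Answer: Final position: (x=8, y=2), facing East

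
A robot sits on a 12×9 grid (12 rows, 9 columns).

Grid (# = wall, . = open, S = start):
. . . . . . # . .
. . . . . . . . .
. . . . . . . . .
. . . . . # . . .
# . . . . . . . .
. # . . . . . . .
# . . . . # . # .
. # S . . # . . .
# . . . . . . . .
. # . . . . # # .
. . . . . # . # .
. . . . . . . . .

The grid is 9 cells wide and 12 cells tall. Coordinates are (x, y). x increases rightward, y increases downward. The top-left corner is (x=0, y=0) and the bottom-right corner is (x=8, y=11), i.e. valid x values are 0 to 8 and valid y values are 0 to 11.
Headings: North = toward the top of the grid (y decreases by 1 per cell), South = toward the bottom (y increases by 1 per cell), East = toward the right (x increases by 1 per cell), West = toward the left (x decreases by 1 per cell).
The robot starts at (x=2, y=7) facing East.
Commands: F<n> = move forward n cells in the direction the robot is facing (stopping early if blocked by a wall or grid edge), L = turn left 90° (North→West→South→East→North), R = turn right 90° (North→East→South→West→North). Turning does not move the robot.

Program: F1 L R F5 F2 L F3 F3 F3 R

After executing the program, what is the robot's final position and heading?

Start: (x=2, y=7), facing East
  F1: move forward 1, now at (x=3, y=7)
  L: turn left, now facing North
  R: turn right, now facing East
  F5: move forward 1/5 (blocked), now at (x=4, y=7)
  F2: move forward 0/2 (blocked), now at (x=4, y=7)
  L: turn left, now facing North
  F3: move forward 3, now at (x=4, y=4)
  F3: move forward 3, now at (x=4, y=1)
  F3: move forward 1/3 (blocked), now at (x=4, y=0)
  R: turn right, now facing East
Final: (x=4, y=0), facing East

Answer: Final position: (x=4, y=0), facing East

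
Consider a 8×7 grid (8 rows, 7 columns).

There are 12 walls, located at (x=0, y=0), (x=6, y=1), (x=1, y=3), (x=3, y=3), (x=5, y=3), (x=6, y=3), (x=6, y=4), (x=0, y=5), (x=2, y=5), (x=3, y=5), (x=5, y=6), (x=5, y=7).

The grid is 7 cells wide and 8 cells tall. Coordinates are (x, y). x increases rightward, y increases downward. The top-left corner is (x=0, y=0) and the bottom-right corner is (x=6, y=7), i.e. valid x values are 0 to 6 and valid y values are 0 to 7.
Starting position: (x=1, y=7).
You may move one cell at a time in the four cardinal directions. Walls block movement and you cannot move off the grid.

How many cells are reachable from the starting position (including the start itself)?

Answer: Reachable cells: 44

Derivation:
BFS flood-fill from (x=1, y=7):
  Distance 0: (x=1, y=7)
  Distance 1: (x=1, y=6), (x=0, y=7), (x=2, y=7)
  Distance 2: (x=1, y=5), (x=0, y=6), (x=2, y=6), (x=3, y=7)
  Distance 3: (x=1, y=4), (x=3, y=6), (x=4, y=7)
  Distance 4: (x=0, y=4), (x=2, y=4), (x=4, y=6)
  Distance 5: (x=0, y=3), (x=2, y=3), (x=3, y=4), (x=4, y=5)
  Distance 6: (x=0, y=2), (x=2, y=2), (x=4, y=4), (x=5, y=5)
  Distance 7: (x=0, y=1), (x=2, y=1), (x=1, y=2), (x=3, y=2), (x=4, y=3), (x=5, y=4), (x=6, y=5)
  Distance 8: (x=2, y=0), (x=1, y=1), (x=3, y=1), (x=4, y=2), (x=6, y=6)
  Distance 9: (x=1, y=0), (x=3, y=0), (x=4, y=1), (x=5, y=2), (x=6, y=7)
  Distance 10: (x=4, y=0), (x=5, y=1), (x=6, y=2)
  Distance 11: (x=5, y=0)
  Distance 12: (x=6, y=0)
Total reachable: 44 (grid has 44 open cells total)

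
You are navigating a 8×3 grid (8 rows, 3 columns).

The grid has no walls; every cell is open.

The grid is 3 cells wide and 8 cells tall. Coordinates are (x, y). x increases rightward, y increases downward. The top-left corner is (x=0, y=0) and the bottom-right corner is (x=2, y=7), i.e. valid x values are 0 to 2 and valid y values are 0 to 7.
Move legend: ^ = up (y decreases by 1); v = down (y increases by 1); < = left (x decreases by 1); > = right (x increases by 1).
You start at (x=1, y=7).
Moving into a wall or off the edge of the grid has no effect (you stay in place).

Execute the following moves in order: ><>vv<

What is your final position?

Answer: Final position: (x=1, y=7)

Derivation:
Start: (x=1, y=7)
  > (right): (x=1, y=7) -> (x=2, y=7)
  < (left): (x=2, y=7) -> (x=1, y=7)
  > (right): (x=1, y=7) -> (x=2, y=7)
  v (down): blocked, stay at (x=2, y=7)
  v (down): blocked, stay at (x=2, y=7)
  < (left): (x=2, y=7) -> (x=1, y=7)
Final: (x=1, y=7)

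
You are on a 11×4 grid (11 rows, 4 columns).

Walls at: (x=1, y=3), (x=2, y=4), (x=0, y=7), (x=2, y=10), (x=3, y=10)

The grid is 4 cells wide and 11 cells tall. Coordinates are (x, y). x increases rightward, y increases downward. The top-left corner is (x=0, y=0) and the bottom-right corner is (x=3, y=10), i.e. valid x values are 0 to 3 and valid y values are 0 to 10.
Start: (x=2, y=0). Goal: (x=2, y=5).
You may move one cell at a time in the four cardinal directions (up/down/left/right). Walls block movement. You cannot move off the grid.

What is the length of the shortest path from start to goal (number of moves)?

Answer: Shortest path length: 7

Derivation:
BFS from (x=2, y=0) until reaching (x=2, y=5):
  Distance 0: (x=2, y=0)
  Distance 1: (x=1, y=0), (x=3, y=0), (x=2, y=1)
  Distance 2: (x=0, y=0), (x=1, y=1), (x=3, y=1), (x=2, y=2)
  Distance 3: (x=0, y=1), (x=1, y=2), (x=3, y=2), (x=2, y=3)
  Distance 4: (x=0, y=2), (x=3, y=3)
  Distance 5: (x=0, y=3), (x=3, y=4)
  Distance 6: (x=0, y=4), (x=3, y=5)
  Distance 7: (x=1, y=4), (x=0, y=5), (x=2, y=5), (x=3, y=6)  <- goal reached here
One shortest path (7 moves): (x=2, y=0) -> (x=3, y=0) -> (x=3, y=1) -> (x=3, y=2) -> (x=3, y=3) -> (x=3, y=4) -> (x=3, y=5) -> (x=2, y=5)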